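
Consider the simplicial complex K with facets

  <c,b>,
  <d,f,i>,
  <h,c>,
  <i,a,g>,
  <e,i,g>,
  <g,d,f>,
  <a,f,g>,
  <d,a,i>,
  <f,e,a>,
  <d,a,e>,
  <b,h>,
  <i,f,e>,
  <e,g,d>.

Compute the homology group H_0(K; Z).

Order the vertices as a < b < c < d < e < f < g < h < i. Listing each simplex with vertices in this order, K has dimension 2 with simplices:

  0-simplices (9): a, b, c, d, e, f, g, h, i
  1-simplices (18): ad, ae, af, ag, ai, bc, bh, ch, de, df, dg, di, ef, eg, ei, fg, fi, gi
  2-simplices (10): ade, adi, aef, afg, agi, deg, dfg, dfi, efi, egi

giving chain groups C_0 ≅ Z^9, C_1 ≅ Z^18, C_2 ≅ Z^10.

The boundary map ∂_1: C_1 → C_0 sends each edge [p,q] (with p < q) to q − p. For instance
  ∂gi = i − g.
This gives a 9×18 integer matrix of rank 7; reducing to Smith normal form yields diagonal entries (1,1,1,1,1,1,1).

Boundary ∂_2: C_2 → C_1 maps a triangle to the signed sum of its edges. For instance
  ∂dfg = fg − dg + df,
  ∂afg = fg − ag + af.
As a 18×10 matrix over Z this has rank 10, with invariant factors (1,1,1,1,1,1,1,1,1,2).

Reading off H_k = ker ∂_k / im ∂_{k+1}:

  H_0: rank C_0 − rank ∂_1 = 9 − 7 = 2, and the invariant factors of ∂_1 are all 1, so H_0 = Z^2.

H_0 = Z^2.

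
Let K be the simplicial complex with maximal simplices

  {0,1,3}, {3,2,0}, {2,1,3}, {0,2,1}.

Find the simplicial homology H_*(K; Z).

Fix the vertex order 0 < 1 < 2 < 3 and write every simplex with vertices in increasing order. Then dim K = 2 and the simplices of K are:

  0-simplices (4): [0], [1], [2], [3]
  1-simplices (6): [0,1], [0,2], [0,3], [1,2], [1,3], [2,3]
  2-simplices (4): [0,1,2], [0,1,3], [0,2,3], [1,2,3]

Hence C_0 ≅ Z^4, C_1 ≅ Z^6, C_2 ≅ Z^4.

Boundary ∂_1: C_1 → C_0 is given by ∂[p,q] = [q] − [p].
As a 4×6 matrix over Z this has rank 3, with invariant factors (1,1,1).

∂_2: C_2 → C_1 acts by ∂[p,q,r] = [q,r] − [p,r] + [p,q]. For instance
  ∂[0,1,2] = [1,2] − [0,2] + [0,1],
  ∂[0,2,3] = [2,3] − [0,3] + [0,2].
As a 6×4 matrix over Z this has rank 3, with invariant factors (1,1,1).

Computing H_k = (kernel of ∂_k) / (image of ∂_{k+1}):

  H_0: rank C_0 − rank ∂_1 = 4 − 3 = 1, and the invariant factors of ∂_1 are all 1, so H_0 = Z.
  H_1: rank ker ∂_1 − rank ∂_2 = (6 − 3) − 3 = 0, and the invariant factors of ∂_2 are all 1, so H_1 = 0.
  H_2: rank ker ∂_2 − rank ∂_3 = (4 − 3) − 0 = 1, and there is no ∂_3, so H_2 = Z.

As a check, the Euler characteristic is 4 − 6 + 4 = 2, which agrees with 1 − 0 + 1 = 2.

H_0 = Z,  H_1 = 0,  H_2 = Z.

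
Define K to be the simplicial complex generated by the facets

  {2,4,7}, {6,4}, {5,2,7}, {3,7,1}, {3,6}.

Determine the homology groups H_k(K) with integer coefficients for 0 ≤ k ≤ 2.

H_0 = Z,  H_1 = Z,  H_2 = 0.

We work with the vertex ordering 1 < 2 < 3 < 4 < 5 < 6 < 7. The simplices of K, each written with vertices in increasing order, are:

  0-simplices (7): [1], [2], [3], [4], [5], [6], [7]
  1-simplices (10): [1,3], [1,7], [2,4], [2,5], [2,7], [3,6], [3,7], [4,6], [4,7], [5,7]
  2-simplices (3): [1,3,7], [2,4,7], [2,5,7]

giving chain groups C_0 ≅ Z^7, C_1 ≅ Z^10, C_2 ≅ Z^3.

Boundary ∂_1: C_1 → C_0 sends each edge [p,q] (with p < q) to q − p. For instance
  ∂[2,7] = [7] − [2].
The 7×10 boundary matrix has rank 6 and Smith normal form diag(1,1,1,1,1,1).

Boundary ∂_2: C_2 → C_1 acts by ∂[p,q,r] = [q,r] − [p,r] + [p,q]. For instance
  ∂[2,5,7] = [5,7] − [2,7] + [2,5],
  ∂[2,4,7] = [4,7] − [2,7] + [2,4].
The resulting 10×3 matrix has rank 3, and its Smith normal form has invariant factors (1,1,1).

Now H_k = ker ∂_k / im ∂_{k+1}, so:

  H_0: rank C_0 − rank ∂_1 = 7 − 6 = 1, and the invariant factors of ∂_1 are all 1, so H_0 = Z.
  H_1: rank ker ∂_1 − rank ∂_2 = (10 − 6) − 3 = 1, and the invariant factors of ∂_2 are all 1, so H_1 = Z.
  H_2: rank ker ∂_2 − rank ∂_3 = (3 − 3) − 0 = 0, and there is no ∂_3, so H_2 = 0.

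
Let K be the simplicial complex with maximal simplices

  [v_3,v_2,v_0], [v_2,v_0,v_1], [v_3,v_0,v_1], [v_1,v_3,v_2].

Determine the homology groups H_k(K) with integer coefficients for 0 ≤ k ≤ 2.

H_0 = Z,  H_1 = 0,  H_2 = Z.

We work with the vertex ordering v_0 < v_1 < v_2 < v_3. The simplices of K, each written with vertices in increasing order, are:

  0-simplices (4): [v_0], [v_1], [v_2], [v_3]
  1-simplices (6): [v_0,v_1], [v_0,v_2], [v_0,v_3], [v_1,v_2], [v_1,v_3], [v_2,v_3]
  2-simplices (4): [v_0,v_1,v_2], [v_0,v_1,v_3], [v_0,v_2,v_3], [v_1,v_2,v_3]

so the chain groups are C_0 ≅ Z^4, C_1 ≅ Z^6, C_2 ≅ Z^4.

Boundary ∂_1: C_1 → C_0 sends each edge [p,q] (with p < q) to q − p. For instance
  ∂[v_0,v_1] = [v_1] − [v_0].
As a 4×6 matrix over Z this has rank 3, with invariant factors (1,1,1).

∂_2: C_2 → C_1 maps a triangle to the signed sum of its edges. For instance
  ∂[v_0,v_2,v_3] = [v_2,v_3] − [v_0,v_3] + [v_0,v_2],
  ∂[v_0,v_1,v_3] = [v_1,v_3] − [v_0,v_3] + [v_0,v_1].
The resulting 6×4 matrix has rank 3, and its Smith normal form has invariant factors (1,1,1).

From H_k ≅ ker(∂_k) / im(∂_{k+1}) we obtain:

  H_0: rank C_0 − rank ∂_1 = 4 − 3 = 1, and the invariant factors of ∂_1 are all 1, so H_0 = Z.
  H_1: rank ker ∂_1 − rank ∂_2 = (6 − 3) − 3 = 0, and the invariant factors of ∂_2 are all 1, so H_1 = 0.
  H_2: rank ker ∂_2 − rank ∂_3 = (4 − 3) − 0 = 1, and there is no ∂_3, so H_2 = Z.

As a check, the Euler characteristic is 4 − 6 + 4 = 2, which agrees with 1 − 0 + 1 = 2.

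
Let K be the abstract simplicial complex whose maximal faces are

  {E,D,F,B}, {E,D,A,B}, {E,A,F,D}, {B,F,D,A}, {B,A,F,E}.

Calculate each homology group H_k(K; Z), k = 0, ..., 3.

We work with the vertex ordering A < B < D < E < F. The simplices of K, each written with vertices in increasing order, are:

  0-simplices (5): A, B, D, E, F
  1-simplices (10): AB, AD, AE, AF, BD, BE, BF, DE, DF, EF
  2-simplices (10): ABD, ABE, ABF, ADE, ADF, AEF, BDE, BDF, BEF, DEF
  3-simplices (5): ABDE, ABDF, ABEF, ADEF, BDEF

Hence C_0 ≅ Z^5, C_1 ≅ Z^10, C_2 ≅ Z^10, C_3 ≅ Z^5.

∂_1: C_1 → C_0 maps an edge to its endpoints' difference, ∂[p,q] = q − p. For instance
  ∂DF = F − D.
The 5×10 boundary matrix has rank 4 and Smith normal form diag(1,1,1,1).

Boundary ∂_2: C_2 → C_1 maps a triangle to the signed sum of its edges. For instance
  ∂BDE = DE − BE + BD,
  ∂BDF = DF − BF + BD.
The resulting 10×10 matrix has rank 6, and its Smith normal form has invariant factors (1,1,1,1,1,1).

Boundary ∂_3: C_3 → C_2 sends each 3-simplex σ to the alternating sum Σ_i (−1)^i (σ with its i-th vertex removed). For instance
  ∂ABEF = BEF − AEF + ABF − ABE,
  ∂ADEF = DEF − AEF + ADF − ADE.
The 10×5 boundary matrix has rank 4 and Smith normal form diag(1,1,1,1).

Reading off H_k = ker ∂_k / im ∂_{k+1}:

  H_0: rank C_0 − rank ∂_1 = 5 − 4 = 1, and the invariant factors of ∂_1 are all 1, so H_0 ≅ Z.
  H_1: rank ker ∂_1 − rank ∂_2 = (10 − 4) − 6 = 0, and the invariant factors of ∂_2 are all 1, so H_1 ≅ 0.
  H_2: rank ker ∂_2 − rank ∂_3 = (10 − 6) − 4 = 0, and the invariant factors of ∂_3 are all 1, so H_2 ≅ 0.
  H_3: rank ker ∂_3 − rank ∂_4 = (5 − 4) − 0 = 1, and there is no ∂_4, so H_3 ≅ Z.

As a check, the Euler characteristic is 5 − 10 + 10 − 5 = 0, which agrees with 1 − 0 + 0 − 1 = 0.

H_0 = Z,  H_1 = 0,  H_2 = 0,  H_3 = Z.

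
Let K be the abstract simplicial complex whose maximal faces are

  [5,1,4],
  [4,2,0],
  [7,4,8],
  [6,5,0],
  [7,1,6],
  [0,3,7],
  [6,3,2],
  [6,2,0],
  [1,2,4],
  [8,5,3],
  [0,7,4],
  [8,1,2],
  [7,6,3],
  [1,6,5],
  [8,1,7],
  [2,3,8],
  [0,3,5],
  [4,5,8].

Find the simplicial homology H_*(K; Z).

H_0 ≅ Z,  H_1 ≅ Z ⊕ Z/2,  H_2 = 0.

Fix the vertex order 0 < 1 < 2 < 3 < 4 < 5 < 6 < 7 < 8 and write every simplex with vertices in increasing order. Then dim K = 2 and the simplices of K are:

  0-simplices (9): [0], [1], [2], [3], [4], [5], [6], [7], [8]
  1-simplices (27): (27 of them)
  2-simplices (18): [0,2,4], [0,2,6], [0,3,5], [0,3,7], [0,4,7], [0,5,6], [1,2,4], [1,2,8], [1,4,5], [1,5,6], [1,6,7], [1,7,8], [2,3,6], [2,3,8], [3,5,8], [3,6,7], [4,5,8], [4,7,8]

Hence C_0 ≅ Z^9, C_1 ≅ Z^27, C_2 ≅ Z^18.

Boundary ∂_1: C_1 → C_0 is given by ∂[p,q] = [q] − [p]. For instance
  ∂[1,2] = [2] − [1].
The resulting 9×27 matrix has rank 8, and its Smith normal form has invariant factors (1,1,1,1,1,1,1,1).

The boundary map ∂_2: C_2 → C_1 acts by ∂[p,q,r] = [q,r] − [p,r] + [p,q]. For instance
  ∂[2,3,8] = [3,8] − [2,8] + [2,3],
  ∂[4,7,8] = [7,8] − [4,8] + [4,7].
The resulting 27×18 matrix has rank 18, and its Smith normal form has invariant factors (1,1,1,1,1,1,1,1,1,1,1,1,1,1,1,1,1,2).

From H_k ≅ ker(∂_k) / im(∂_{k+1}) we obtain:

  H_0: rank C_0 − rank ∂_1 = 9 − 8 = 1, and the invariant factors of ∂_1 are all 1, so H_0 = Z.
  H_1: rank ker ∂_1 − rank ∂_2 = (27 − 8) − 18 = 1, and ∂_2 has invariant factor 2 > 1, so H_1 = Z ⊕ Z/2.
  H_2: rank ker ∂_2 − rank ∂_3 = (18 − 18) − 0 = 0, and there is no ∂_3, so H_2 = 0.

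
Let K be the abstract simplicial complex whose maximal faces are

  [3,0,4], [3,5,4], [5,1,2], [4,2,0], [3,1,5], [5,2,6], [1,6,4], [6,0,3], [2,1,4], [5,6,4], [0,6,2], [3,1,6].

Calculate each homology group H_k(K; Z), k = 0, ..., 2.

H_0 = Z,  H_1 = Z/2Z,  H_2 = 0.

We work with the vertex ordering 0 < 1 < 2 < 3 < 4 < 5 < 6. The simplices of K, each written with vertices in increasing order, are:

  0-simplices (7): [0], [1], [2], [3], [4], [5], [6]
  1-simplices (18): [0,2], [0,3], [0,4], [0,6], [1,2], [1,3], [1,4], [1,5], [1,6], [2,4], [2,5], [2,6], [3,4], [3,5], [3,6], [4,5], [4,6], [5,6]
  2-simplices (12): [0,2,4], [0,2,6], [0,3,4], [0,3,6], [1,2,4], [1,2,5], [1,3,5], [1,3,6], [1,4,6], [2,5,6], [3,4,5], [4,5,6]

Hence C_0 ≅ Z^7, C_1 ≅ Z^18, C_2 ≅ Z^12.

∂_1: C_1 → C_0 maps an edge to its endpoints' difference, ∂[p,q] = q − p. For instance
  ∂[1,3] = [3] − [1].
The resulting 7×18 matrix has rank 6, and its Smith normal form has invariant factors (1,1,1,1,1,1).

The boundary map ∂_2: C_2 → C_1 acts by ∂[p,q,r] = [q,r] − [p,r] + [p,q]. For instance
  ∂[2,5,6] = [5,6] − [2,6] + [2,5],
  ∂[1,2,5] = [2,5] − [1,5] + [1,2].
The 18×12 boundary matrix has rank 12 and Smith normal form diag(1,1,1,1,1,1,1,1,1,1,1,2).

Computing H_k = (kernel of ∂_k) / (image of ∂_{k+1}):

  H_0: rank C_0 − rank ∂_1 = 7 − 6 = 1, and the invariant factors of ∂_1 are all 1, so H_0 ≅ Z.
  H_1: rank ker ∂_1 − rank ∂_2 = (18 − 6) − 12 = 0, and ∂_2 has invariant factor 2 > 1, so H_1 ≅ Z/2Z.
  H_2: rank ker ∂_2 − rank ∂_3 = (12 − 12) − 0 = 0, and there is no ∂_3, so H_2 ≅ 0.

As a check, the Euler characteristic is 7 − 18 + 12 = 1, which agrees with 1 − 0 + 0 = 1.
(K is a triangulation of the real projective plane RP^2.)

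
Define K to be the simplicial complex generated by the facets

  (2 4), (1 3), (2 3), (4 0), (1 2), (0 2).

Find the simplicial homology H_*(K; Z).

H_0 ≅ Z,  H_1 ≅ Z^2.

K has 5 vertices, 6 edges.
rank ∂_0 = 0, rank ∂_1 = 4 ⇒ b_0 = 5 − 0 − 4 = 1; all invariant factors of ∂_1 are 1 so no torsion. So H_0 ≅ Z.
rank ∂_1 = 4, rank ∂_2 = 0 ⇒ b_1 = 6 − 4 − 0 = 2. So H_1 ≅ Z^2.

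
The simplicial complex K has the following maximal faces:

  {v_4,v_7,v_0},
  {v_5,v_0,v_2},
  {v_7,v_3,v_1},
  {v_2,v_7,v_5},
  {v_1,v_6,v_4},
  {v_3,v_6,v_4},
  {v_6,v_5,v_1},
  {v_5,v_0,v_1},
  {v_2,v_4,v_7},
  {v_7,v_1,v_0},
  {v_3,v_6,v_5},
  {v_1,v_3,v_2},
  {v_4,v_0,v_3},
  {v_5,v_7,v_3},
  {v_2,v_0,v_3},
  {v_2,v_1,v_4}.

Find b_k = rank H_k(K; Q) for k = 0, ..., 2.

We work with the vertex ordering v_0 < v_1 < v_2 < v_3 < v_4 < v_5 < v_6 < v_7. The simplices of K, each written with vertices in increasing order, are:

  0-simplices (8): [v_0], [v_1], [v_2], [v_3], [v_4], [v_5], [v_6], [v_7]
  1-simplices (24): (24 of them)
  2-simplices (16): (16 of them)

giving chain groups C_0 ≅ Z^8, C_1 ≅ Z^24, C_2 ≅ Z^16.

Boundary ∂_1: C_1 → C_0 maps an edge to its endpoints' difference, ∂[p,q] = q − p.
This gives a 8×24 integer matrix of rank 7; reducing to Smith normal form yields diagonal entries (1,1,1,1,1,1,1).

The boundary map ∂_2: C_2 → C_1 sends each 2-simplex [p,q,r] to [q,r] − [p,r] + [p,q]. For instance
  ∂[v_1,v_3,v_7] = [v_3,v_7] − [v_1,v_7] + [v_1,v_3],
  ∂[v_0,v_2,v_3] = [v_2,v_3] − [v_0,v_3] + [v_0,v_2].
The resulting 24×16 matrix has rank 15, and its Smith normal form has invariant factors (1,1,1,1,1,1,1,1,1,1,1,1,1,1,1).

Now H_k = ker ∂_k / im ∂_{k+1}, so:

  H_0: rank C_0 − rank ∂_1 = 8 − 7 = 1, and the invariant factors of ∂_1 are all 1, so H_0 ≅ Z.
  H_1: rank ker ∂_1 − rank ∂_2 = (24 − 7) − 15 = 2, and the invariant factors of ∂_2 are all 1, so H_1 ≅ Z^2.
  H_2: rank ker ∂_2 − rank ∂_3 = (16 − 15) − 0 = 1, and there is no ∂_3, so H_2 ≅ Z.

Hence the Betti numbers are b_0 = 1, b_1 = 2, b_2 = 1.

b_0 = 1, b_1 = 2, b_2 = 1.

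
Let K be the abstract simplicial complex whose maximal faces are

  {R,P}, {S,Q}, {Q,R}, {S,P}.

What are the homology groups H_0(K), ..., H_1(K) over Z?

Order the vertices as P < Q < R < S. Listing each simplex with vertices in this order, K has dimension 1 with simplices:

  0-simplices (4): P, Q, R, S
  1-simplices (4): PR, PS, QR, QS

giving chain groups C_0 ≅ Z^4, C_1 ≅ Z^4.

Boundary ∂_1: C_1 → C_0 sends each edge [p,q] (with p < q) to q − p. For instance
  ∂QS = S − Q.
This gives a 4×4 integer matrix of rank 3; reducing to Smith normal form yields diagonal entries (1,1,1).

Computing H_k = (kernel of ∂_k) / (image of ∂_{k+1}):

  H_0: rank C_0 − rank ∂_1 = 4 − 3 = 1, and the invariant factors of ∂_1 are all 1, so H_0 ≅ Z.
  H_1: rank ker ∂_1 − rank ∂_2 = (4 − 3) − 0 = 1, and there is no ∂_2, so H_1 ≅ Z.

As a check, the Euler characteristic is 4 − 4 = 0, which agrees with 1 − 1 = 0.

H_0 ≅ Z,  H_1 ≅ Z.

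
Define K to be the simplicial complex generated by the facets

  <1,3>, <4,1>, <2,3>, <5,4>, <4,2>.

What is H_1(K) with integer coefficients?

Order the vertices as 1 < 2 < 3 < 4 < 5. Listing each simplex with vertices in this order, K has dimension 1 with simplices:

  0-simplices (5): [1], [2], [3], [4], [5]
  1-simplices (5): [1,3], [1,4], [2,3], [2,4], [4,5]

Hence C_0 ≅ Z^5, C_1 ≅ Z^5.

The boundary map ∂_1: C_1 → C_0 maps an edge to its endpoints' difference, ∂[p,q] = q − p.
This gives a 5×5 integer matrix of rank 4; reducing to Smith normal form yields diagonal entries (1,1,1,1).

Now H_k = ker ∂_k / im ∂_{k+1}, so:

  H_1: rank ker ∂_1 − rank ∂_2 = (5 − 4) − 0 = 1, and there is no ∂_2, so H_1 = Z.

H_1 ≅ Z.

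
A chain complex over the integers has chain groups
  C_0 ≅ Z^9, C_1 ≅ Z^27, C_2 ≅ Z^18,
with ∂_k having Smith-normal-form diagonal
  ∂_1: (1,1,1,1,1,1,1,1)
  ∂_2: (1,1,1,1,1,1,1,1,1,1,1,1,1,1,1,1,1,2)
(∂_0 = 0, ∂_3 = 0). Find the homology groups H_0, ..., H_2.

H_0: b_0 = 9 − 0 − 8 = 1; torsion from ∂_1 factors > 1: none. So H_0 = Z.
H_1: b_1 = 27 − 8 − 18 = 1; torsion from ∂_2 factors > 1: [2]. So H_1 = Z × Z/2.
H_2: b_2 = 18 − 18 − 0 = 0; torsion from ∂_3 factors > 1: none. So H_2 = 0.

H_0 = Z,  H_1 = Z × Z/2,  H_2 = 0.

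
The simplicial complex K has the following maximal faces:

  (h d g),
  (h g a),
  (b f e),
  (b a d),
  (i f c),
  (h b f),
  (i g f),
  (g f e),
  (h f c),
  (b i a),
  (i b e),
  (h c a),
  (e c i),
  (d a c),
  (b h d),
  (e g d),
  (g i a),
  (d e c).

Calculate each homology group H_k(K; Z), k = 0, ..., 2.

Take the total order a < b < c < d < e < f < g < h < i on the vertex set. Then K (dimension 2) consists of the simplices:

  0-simplices (9): a, b, c, d, e, f, g, h, i
  1-simplices (27): ab, ac, ad, ag, ah, ai, bd, be, bf, bh, bi, cd, ce, cf, ch, ci, de, dg, dh, ef, eg, ei, fg, fh, fi, gh, gi
  2-simplices (18): abd, abi, acd, ach, agh, agi, bdh, bef, bei, bfh, cde, cei, cfh, cfi, deg, dgh, efg, fgi

so the chain groups are C_0 ≅ Z^9, C_1 ≅ Z^27, C_2 ≅ Z^18.

The boundary map ∂_1: C_1 → C_0 maps an edge to its endpoints' difference, ∂[p,q] = q − p.
The 9×27 boundary matrix has rank 8 and Smith normal form diag(1,1,1,1,1,1,1,1).

Boundary ∂_2: C_2 → C_1 maps a triangle to the signed sum of its edges. For instance
  ∂deg = eg − dg + de,
  ∂abi = bi − ai + ab.
As a 27×18 matrix over Z this has rank 18, with invariant factors (1,1,1,1,1,1,1,1,1,1,1,1,1,1,1,1,1,2).

Now H_k = ker ∂_k / im ∂_{k+1}, so:

  H_0: rank C_0 − rank ∂_1 = 9 − 8 = 1, and the invariant factors of ∂_1 are all 1, so H_0 = Z.
  H_1: rank ker ∂_1 − rank ∂_2 = (27 − 8) − 18 = 1, and ∂_2 has invariant factor 2 > 1, so H_1 = Z ⊕ Z/2.
  H_2: rank ker ∂_2 − rank ∂_3 = (18 − 18) − 0 = 0, and there is no ∂_3, so H_2 = 0.

(K is a triangulation of the Klein bottle.)

H_0 = Z,  H_1 = Z ⊕ Z/2,  H_2 = 0.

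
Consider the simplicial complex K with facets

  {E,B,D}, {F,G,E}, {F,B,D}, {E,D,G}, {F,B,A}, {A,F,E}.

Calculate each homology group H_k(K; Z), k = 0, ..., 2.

H_0 ≅ Z,  H_1 ≅ Z,  H_2 = 0.

Order the vertices as A < B < D < E < F < G. Listing each simplex with vertices in this order, K has dimension 2 with simplices:

  0-simplices (6): A, B, D, E, F, G
  1-simplices (12): AB, AE, AF, BD, BE, BF, DE, DF, DG, EF, EG, FG
  2-simplices (6): ABF, AEF, BDE, BDF, DEG, EFG

Hence C_0 ≅ Z^6, C_1 ≅ Z^12, C_2 ≅ Z^6.

Boundary ∂_1: C_1 → C_0 sends each edge [p,q] (with p < q) to q − p. For instance
  ∂AB = B − A.
The 6×12 boundary matrix has rank 5 and Smith normal form diag(1,1,1,1,1).

The boundary map ∂_2: C_2 → C_1 sends each 2-simplex [p,q,r] to [q,r] − [p,r] + [p,q]. For instance
  ∂BDE = DE − BE + BD,
  ∂AEF = EF − AF + AE.
The resulting 12×6 matrix has rank 6, and its Smith normal form has invariant factors (1,1,1,1,1,1).

Reading off H_k = ker ∂_k / im ∂_{k+1}:

  H_0: rank C_0 − rank ∂_1 = 6 − 5 = 1, and the invariant factors of ∂_1 are all 1, so H_0 ≅ Z.
  H_1: rank ker ∂_1 − rank ∂_2 = (12 − 5) − 6 = 1, and the invariant factors of ∂_2 are all 1, so H_1 ≅ Z.
  H_2: rank ker ∂_2 − rank ∂_3 = (6 − 6) − 0 = 0, and there is no ∂_3, so H_2 ≅ 0.

(K is a triangulation of the cylinder S^1 x I.)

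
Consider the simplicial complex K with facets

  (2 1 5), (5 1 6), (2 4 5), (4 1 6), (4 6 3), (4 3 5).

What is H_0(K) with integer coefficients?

Take the total order 1 < 2 < 3 < 4 < 5 < 6 on the vertex set. Then K (dimension 2) consists of the simplices:

  0-simplices (6): [1], [2], [3], [4], [5], [6]
  1-simplices (12): [1,2], [1,4], [1,5], [1,6], [2,4], [2,5], [3,4], [3,5], [3,6], [4,5], [4,6], [5,6]
  2-simplices (6): [1,2,5], [1,4,6], [1,5,6], [2,4,5], [3,4,5], [3,4,6]

so the chain groups are C_0 ≅ Z^6, C_1 ≅ Z^12, C_2 ≅ Z^6.

∂_1: C_1 → C_0 is given by ∂[p,q] = [q] − [p].
The resulting 6×12 matrix has rank 5, and its Smith normal form has invariant factors (1,1,1,1,1).

The boundary map ∂_2: C_2 → C_1 sends each 2-simplex [p,q,r] to [q,r] − [p,r] + [p,q]. For instance
  ∂[1,4,6] = [4,6] − [1,6] + [1,4],
  ∂[1,5,6] = [5,6] − [1,6] + [1,5].
As a 12×6 matrix over Z this has rank 6, with invariant factors (1,1,1,1,1,1).

Now H_k = ker ∂_k / im ∂_{k+1}, so:

  H_0: rank C_0 − rank ∂_1 = 6 − 5 = 1, and the invariant factors of ∂_1 are all 1, so H_0 = Z.

(K is a triangulation of the cylinder S^1 x I.)

H_0 = Z.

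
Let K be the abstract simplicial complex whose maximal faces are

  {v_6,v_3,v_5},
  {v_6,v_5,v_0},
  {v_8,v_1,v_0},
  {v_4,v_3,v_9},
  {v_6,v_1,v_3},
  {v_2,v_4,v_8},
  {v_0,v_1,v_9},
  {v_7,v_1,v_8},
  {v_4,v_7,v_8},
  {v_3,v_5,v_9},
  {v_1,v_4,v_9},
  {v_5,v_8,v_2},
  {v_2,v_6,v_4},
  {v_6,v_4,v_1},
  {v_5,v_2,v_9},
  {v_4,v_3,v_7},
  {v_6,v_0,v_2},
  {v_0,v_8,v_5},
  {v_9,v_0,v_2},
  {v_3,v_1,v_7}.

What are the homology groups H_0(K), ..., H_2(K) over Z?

H_0 = Z,  H_1 = Z ⊕ Z_2,  H_2 = 0.

Order the vertices as v_0 < v_1 < v_2 < v_3 < v_4 < v_5 < v_6 < v_7 < v_8 < v_9. Listing each simplex with vertices in this order, K has dimension 2 with simplices:

  0-simplices (10): [v_0], [v_1], [v_2], [v_3], [v_4], [v_5], [v_6], [v_7], [v_8], [v_9]
  1-simplices (30): (30 of them)
  2-simplices (20): (20 of them)

Hence C_0 ≅ Z^10, C_1 ≅ Z^30, C_2 ≅ Z^20.

The boundary map ∂_1: C_1 → C_0 maps an edge to its endpoints' difference, ∂[p,q] = q − p. For instance
  ∂[v_2,v_4] = [v_4] − [v_2].
The resulting 10×30 matrix has rank 9, and its Smith normal form has invariant factors (1,1,1,1,1,1,1,1,1).

The boundary map ∂_2: C_2 → C_1 sends each 2-simplex [p,q,r] to [q,r] − [p,r] + [p,q]. For instance
  ∂[v_3,v_4,v_9] = [v_4,v_9] − [v_3,v_9] + [v_3,v_4],
  ∂[v_0,v_5,v_6] = [v_5,v_6] − [v_0,v_6] + [v_0,v_5].
The resulting 30×20 matrix has rank 20, and its Smith normal form has invariant factors (1,1,1,1,1,1,1,1,1,1,1,1,1,1,1,1,1,1,1,2).

Reading off H_k = ker ∂_k / im ∂_{k+1}:

  H_0: rank C_0 − rank ∂_1 = 10 − 9 = 1, and the invariant factors of ∂_1 are all 1, so H_0 = Z.
  H_1: rank ker ∂_1 − rank ∂_2 = (30 − 9) − 20 = 1, and ∂_2 has invariant factor 2 > 1, so H_1 = Z ⊕ Z_2.
  H_2: rank ker ∂_2 − rank ∂_3 = (20 − 20) − 0 = 0, and there is no ∂_3, so H_2 = 0.

As a check, the Euler characteristic is 10 − 30 + 20 = 0, which agrees with 1 − 1 + 0 = 0.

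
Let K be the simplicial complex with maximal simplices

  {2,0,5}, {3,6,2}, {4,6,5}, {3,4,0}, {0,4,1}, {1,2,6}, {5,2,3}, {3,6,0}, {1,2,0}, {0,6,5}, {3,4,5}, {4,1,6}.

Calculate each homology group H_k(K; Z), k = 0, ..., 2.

H_0 = Z,  H_1 = Z/2,  H_2 = 0.

We work with the vertex ordering 0 < 1 < 2 < 3 < 4 < 5 < 6. The simplices of K, each written with vertices in increasing order, are:

  0-simplices (7): [0], [1], [2], [3], [4], [5], [6]
  1-simplices (18): [0,1], [0,2], [0,3], [0,4], [0,5], [0,6], [1,2], [1,4], [1,6], [2,3], [2,5], [2,6], [3,4], [3,5], [3,6], [4,5], [4,6], [5,6]
  2-simplices (12): [0,1,2], [0,1,4], [0,2,5], [0,3,4], [0,3,6], [0,5,6], [1,2,6], [1,4,6], [2,3,5], [2,3,6], [3,4,5], [4,5,6]

giving chain groups C_0 ≅ Z^7, C_1 ≅ Z^18, C_2 ≅ Z^12.

∂_1: C_1 → C_0 is given by ∂[p,q] = [q] − [p]. For instance
  ∂[0,4] = [4] − [0].
As a 7×18 matrix over Z this has rank 6, with invariant factors (1,1,1,1,1,1).

The boundary map ∂_2: C_2 → C_1 maps a triangle to the signed sum of its edges. For instance
  ∂[2,3,6] = [3,6] − [2,6] + [2,3],
  ∂[0,3,4] = [3,4] − [0,4] + [0,3].
The 18×12 boundary matrix has rank 12 and Smith normal form diag(1,1,1,1,1,1,1,1,1,1,1,2).

Reading off H_k = ker ∂_k / im ∂_{k+1}:

  H_0: rank C_0 − rank ∂_1 = 7 − 6 = 1, and the invariant factors of ∂_1 are all 1, so H_0 ≅ Z.
  H_1: rank ker ∂_1 − rank ∂_2 = (18 − 6) − 12 = 0, and ∂_2 has invariant factor 2 > 1, so H_1 ≅ Z/2.
  H_2: rank ker ∂_2 − rank ∂_3 = (12 − 12) − 0 = 0, and there is no ∂_3, so H_2 ≅ 0.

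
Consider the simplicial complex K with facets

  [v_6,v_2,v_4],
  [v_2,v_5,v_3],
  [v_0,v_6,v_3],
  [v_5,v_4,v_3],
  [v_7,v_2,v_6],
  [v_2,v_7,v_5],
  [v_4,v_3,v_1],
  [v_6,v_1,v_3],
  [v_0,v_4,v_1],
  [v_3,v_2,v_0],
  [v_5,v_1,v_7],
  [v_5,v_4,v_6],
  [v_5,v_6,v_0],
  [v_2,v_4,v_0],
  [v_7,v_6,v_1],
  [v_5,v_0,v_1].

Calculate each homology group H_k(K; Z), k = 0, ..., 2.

H_0 ≅ Z,  H_1 ≅ Z^2,  H_2 ≅ Z.

Fix the vertex order v_0 < v_1 < v_2 < v_3 < v_4 < v_5 < v_6 < v_7 and write every simplex with vertices in increasing order. Then dim K = 2 and the simplices of K are:

  0-simplices (8): [v_0], [v_1], [v_2], [v_3], [v_4], [v_5], [v_6], [v_7]
  1-simplices (24): (24 of them)
  2-simplices (16): (16 of them)

Hence C_0 ≅ Z^8, C_1 ≅ Z^24, C_2 ≅ Z^16.

Boundary ∂_1: C_1 → C_0 maps an edge to its endpoints' difference, ∂[p,q] = q − p.
This gives a 8×24 integer matrix of rank 7; reducing to Smith normal form yields diagonal entries (1,1,1,1,1,1,1).

∂_2: C_2 → C_1 maps a triangle to the signed sum of its edges. For instance
  ∂[v_0,v_2,v_4] = [v_2,v_4] − [v_0,v_4] + [v_0,v_2],
  ∂[v_1,v_6,v_7] = [v_6,v_7] − [v_1,v_7] + [v_1,v_6].
The resulting 24×16 matrix has rank 15, and its Smith normal form has invariant factors (1,1,1,1,1,1,1,1,1,1,1,1,1,1,1).

Computing H_k = (kernel of ∂_k) / (image of ∂_{k+1}):

  H_0: rank C_0 − rank ∂_1 = 8 − 7 = 1, and the invariant factors of ∂_1 are all 1, so H_0 = Z.
  H_1: rank ker ∂_1 − rank ∂_2 = (24 − 7) − 15 = 2, and the invariant factors of ∂_2 are all 1, so H_1 = Z^2.
  H_2: rank ker ∂_2 − rank ∂_3 = (16 − 15) − 0 = 1, and there is no ∂_3, so H_2 = Z.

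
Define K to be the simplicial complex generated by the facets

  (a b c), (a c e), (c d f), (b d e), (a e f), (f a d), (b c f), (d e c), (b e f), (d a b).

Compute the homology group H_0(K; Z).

H_0 = Z.

Take the total order a < b < c < d < e < f on the vertex set. Then K (dimension 2) consists of the simplices:

  0-simplices (6): a, b, c, d, e, f
  1-simplices (15): ab, ac, ad, ae, af, bc, bd, be, bf, cd, ce, cf, de, df, ef
  2-simplices (10): abc, abd, ace, adf, aef, bcf, bde, bef, cde, cdf

so the chain groups are C_0 ≅ Z^6, C_1 ≅ Z^15, C_2 ≅ Z^10.

Boundary ∂_1: C_1 → C_0 is given by ∂[p,q] = [q] − [p]. For instance
  ∂de = e − d.
The resulting 6×15 matrix has rank 5, and its Smith normal form has invariant factors (1,1,1,1,1).

Boundary ∂_2: C_2 → C_1 sends each 2-simplex [p,q,r] to [q,r] − [p,r] + [p,q]. For instance
  ∂bcf = cf − bf + bc,
  ∂abc = bc − ac + ab.
As a 15×10 matrix over Z this has rank 10, with invariant factors (1,1,1,1,1,1,1,1,1,2).

Reading off H_k = ker ∂_k / im ∂_{k+1}:

  H_0: rank C_0 − rank ∂_1 = 6 − 5 = 1, and the invariant factors of ∂_1 are all 1, so H_0 ≅ Z.

(K is a triangulation of the real projective plane RP^2.)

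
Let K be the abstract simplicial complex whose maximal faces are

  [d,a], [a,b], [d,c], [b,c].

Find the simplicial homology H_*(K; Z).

Order the vertices as a < b < c < d. Listing each simplex with vertices in this order, K has dimension 1 with simplices:

  0-simplices (4): a, b, c, d
  1-simplices (4): ab, ad, bc, cd

giving chain groups C_0 ≅ Z^4, C_1 ≅ Z^4.

The boundary map ∂_1: C_1 → C_0 sends each edge [p,q] (with p < q) to q − p. For instance
  ∂cd = d − c.
The 4×4 boundary matrix has rank 3 and Smith normal form diag(1,1,1).

From H_k ≅ ker(∂_k) / im(∂_{k+1}) we obtain:

  H_0: rank C_0 − rank ∂_1 = 4 − 3 = 1, and the invariant factors of ∂_1 are all 1, so H_0 ≅ Z.
  H_1: rank ker ∂_1 − rank ∂_2 = (4 − 3) − 0 = 1, and there is no ∂_2, so H_1 ≅ Z.

(K is a triangulation of the circle S^1.)

H_0 = Z,  H_1 = Z.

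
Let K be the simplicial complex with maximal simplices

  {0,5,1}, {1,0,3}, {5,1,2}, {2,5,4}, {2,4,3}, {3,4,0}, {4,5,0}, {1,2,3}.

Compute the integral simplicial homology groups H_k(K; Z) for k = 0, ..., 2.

H_0 ≅ Z,  H_1 = 0,  H_2 ≅ Z.

We work with the vertex ordering 0 < 1 < 2 < 3 < 4 < 5. The simplices of K, each written with vertices in increasing order, are:

  0-simplices (6): [0], [1], [2], [3], [4], [5]
  1-simplices (12): [0,1], [0,3], [0,4], [0,5], [1,2], [1,3], [1,5], [2,3], [2,4], [2,5], [3,4], [4,5]
  2-simplices (8): [0,1,3], [0,1,5], [0,3,4], [0,4,5], [1,2,3], [1,2,5], [2,3,4], [2,4,5]

Hence C_0 ≅ Z^6, C_1 ≅ Z^12, C_2 ≅ Z^8.

The boundary map ∂_1: C_1 → C_0 sends each edge [p,q] (with p < q) to q − p. For instance
  ∂[2,5] = [5] − [2].
The resulting 6×12 matrix has rank 5, and its Smith normal form has invariant factors (1,1,1,1,1).

Boundary ∂_2: C_2 → C_1 acts by ∂[p,q,r] = [q,r] − [p,r] + [p,q]. For instance
  ∂[2,3,4] = [3,4] − [2,4] + [2,3],
  ∂[0,1,5] = [1,5] − [0,5] + [0,1].
The 12×8 boundary matrix has rank 7 and Smith normal form diag(1,1,1,1,1,1,1).

Reading off H_k = ker ∂_k / im ∂_{k+1}:

  H_0: rank C_0 − rank ∂_1 = 6 − 5 = 1, and the invariant factors of ∂_1 are all 1, so H_0 ≅ Z.
  H_1: rank ker ∂_1 − rank ∂_2 = (12 − 5) − 7 = 0, and the invariant factors of ∂_2 are all 1, so H_1 ≅ 0.
  H_2: rank ker ∂_2 − rank ∂_3 = (8 − 7) − 0 = 1, and there is no ∂_3, so H_2 ≅ Z.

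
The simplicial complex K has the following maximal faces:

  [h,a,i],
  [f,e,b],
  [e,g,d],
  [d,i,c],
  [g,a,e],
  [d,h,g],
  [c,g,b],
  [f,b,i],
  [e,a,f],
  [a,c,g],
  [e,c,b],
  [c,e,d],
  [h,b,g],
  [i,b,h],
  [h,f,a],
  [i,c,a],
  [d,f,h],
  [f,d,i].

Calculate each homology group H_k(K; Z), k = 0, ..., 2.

We work with the vertex ordering a < b < c < d < e < f < g < h < i. The simplices of K, each written with vertices in increasing order, are:

  0-simplices (9): a, b, c, d, e, f, g, h, i
  1-simplices (27): ac, ae, af, ag, ah, ai, bc, be, bf, bg, bh, bi, cd, ce, cg, ci, de, df, dg, dh, di, ef, eg, fh, fi, gh, hi
  2-simplices (18): acg, aci, aef, aeg, afh, ahi, bce, bcg, bef, bfi, bgh, bhi, cde, cdi, deg, dfh, dfi, dgh

Hence C_0 ≅ Z^9, C_1 ≅ Z^27, C_2 ≅ Z^18.

Boundary ∂_1: C_1 → C_0 is given by ∂[p,q] = [q] − [p]. For instance
  ∂bh = h − b.
This gives a 9×27 integer matrix of rank 8; reducing to Smith normal form yields diagonal entries (1,1,1,1,1,1,1,1).

∂_2: C_2 → C_1 maps a triangle to the signed sum of its edges. For instance
  ∂bgh = gh − bh + bg,
  ∂dfh = fh − dh + df.
As a 27×18 matrix over Z this has rank 18, with invariant factors (1,1,1,1,1,1,1,1,1,1,1,1,1,1,1,1,1,2).

Reading off H_k = ker ∂_k / im ∂_{k+1}:

  H_0: rank C_0 − rank ∂_1 = 9 − 8 = 1, and the invariant factors of ∂_1 are all 1, so H_0 = Z.
  H_1: rank ker ∂_1 − rank ∂_2 = (27 − 8) − 18 = 1, and ∂_2 has invariant factor 2 > 1, so H_1 = Z ⊕ Z/2Z.
  H_2: rank ker ∂_2 − rank ∂_3 = (18 − 18) − 0 = 0, and there is no ∂_3, so H_2 = 0.

H_0 ≅ Z,  H_1 ≅ Z ⊕ Z/2Z,  H_2 = 0.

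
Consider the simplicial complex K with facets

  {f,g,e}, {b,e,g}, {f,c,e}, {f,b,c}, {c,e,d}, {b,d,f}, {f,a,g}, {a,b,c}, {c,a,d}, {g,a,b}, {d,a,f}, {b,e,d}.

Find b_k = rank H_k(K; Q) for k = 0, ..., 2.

Fix the vertex order a < b < c < d < e < f < g and write every simplex with vertices in increasing order. Then dim K = 2 and the simplices of K are:

  0-simplices (7): a, b, c, d, e, f, g
  1-simplices (18): ab, ac, ad, af, ag, bc, bd, be, bf, bg, cd, ce, cf, de, df, ef, eg, fg
  2-simplices (12): abc, abg, acd, adf, afg, bcf, bde, bdf, beg, cde, cef, efg

so the chain groups are C_0 ≅ Z^7, C_1 ≅ Z^18, C_2 ≅ Z^12.

Boundary ∂_1: C_1 → C_0 sends each edge [p,q] (with p < q) to q − p. For instance
  ∂eg = g − e.
This gives a 7×18 integer matrix of rank 6; reducing to Smith normal form yields diagonal entries (1,1,1,1,1,1).

The boundary map ∂_2: C_2 → C_1 acts by ∂[p,q,r] = [q,r] − [p,r] + [p,q]. For instance
  ∂beg = eg − bg + be,
  ∂bdf = df − bf + bd.
As a 18×12 matrix over Z this has rank 12, with invariant factors (1,1,1,1,1,1,1,1,1,1,1,2).

Computing H_k = (kernel of ∂_k) / (image of ∂_{k+1}):

  H_0: rank C_0 − rank ∂_1 = 7 − 6 = 1, and the invariant factors of ∂_1 are all 1, so H_0 = Z.
  H_1: rank ker ∂_1 − rank ∂_2 = (18 − 6) − 12 = 0, and ∂_2 has invariant factor 2 > 1, so H_1 = Z/2.
  H_2: rank ker ∂_2 − rank ∂_3 = (12 − 12) − 0 = 0, and there is no ∂_3, so H_2 = 0.

Hence the Betti numbers are b_0 = 1, b_1 = 0, b_2 = 0.

b_0 = 1, b_1 = 0, b_2 = 0.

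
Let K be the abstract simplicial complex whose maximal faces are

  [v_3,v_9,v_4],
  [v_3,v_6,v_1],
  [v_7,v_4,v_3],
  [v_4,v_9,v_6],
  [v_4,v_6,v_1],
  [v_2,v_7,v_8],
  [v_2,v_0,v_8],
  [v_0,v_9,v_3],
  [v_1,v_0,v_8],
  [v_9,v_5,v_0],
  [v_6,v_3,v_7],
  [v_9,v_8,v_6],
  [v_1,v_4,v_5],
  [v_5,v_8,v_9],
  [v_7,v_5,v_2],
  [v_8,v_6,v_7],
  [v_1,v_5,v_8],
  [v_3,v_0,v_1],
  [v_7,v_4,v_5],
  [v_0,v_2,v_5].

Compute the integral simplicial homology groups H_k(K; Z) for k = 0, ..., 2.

Take the total order v_0 < v_1 < v_2 < v_3 < v_4 < v_5 < v_6 < v_7 < v_8 < v_9 on the vertex set. Then K (dimension 2) consists of the simplices:

  0-simplices (10): [v_0], [v_1], [v_2], [v_3], [v_4], [v_5], [v_6], [v_7], [v_8], [v_9]
  1-simplices (30): (30 of them)
  2-simplices (20): (20 of them)

so the chain groups are C_0 ≅ Z^10, C_1 ≅ Z^30, C_2 ≅ Z^20.

∂_1: C_1 → C_0 sends each edge [p,q] (with p < q) to q − p. For instance
  ∂[v_5,v_8] = [v_8] − [v_5].
The 10×30 boundary matrix has rank 9 and Smith normal form diag(1,1,1,1,1,1,1,1,1).

∂_2: C_2 → C_1 acts by ∂[p,q,r] = [q,r] − [p,r] + [p,q]. For instance
  ∂[v_0,v_3,v_9] = [v_3,v_9] − [v_0,v_9] + [v_0,v_3],
  ∂[v_6,v_8,v_9] = [v_8,v_9] − [v_6,v_9] + [v_6,v_8].
As a 30×20 matrix over Z this has rank 20, with invariant factors (1,1,1,1,1,1,1,1,1,1,1,1,1,1,1,1,1,1,1,2).

Now H_k = ker ∂_k / im ∂_{k+1}, so:

  H_0: rank C_0 − rank ∂_1 = 10 − 9 = 1, and the invariant factors of ∂_1 are all 1, so H_0 = Z.
  H_1: rank ker ∂_1 − rank ∂_2 = (30 − 9) − 20 = 1, and ∂_2 has invariant factor 2 > 1, so H_1 = Z ⊕ Z/2.
  H_2: rank ker ∂_2 − rank ∂_3 = (20 − 20) − 0 = 0, and there is no ∂_3, so H_2 = 0.

(K is a triangulation of the Klein bottle.)

H_0 ≅ Z,  H_1 ≅ Z ⊕ Z/2,  H_2 = 0.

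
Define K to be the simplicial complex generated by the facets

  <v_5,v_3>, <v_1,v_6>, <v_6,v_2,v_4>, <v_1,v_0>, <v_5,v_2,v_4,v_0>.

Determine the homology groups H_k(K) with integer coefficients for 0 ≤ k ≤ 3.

Order the vertices as v_0 < v_1 < v_2 < v_3 < v_4 < v_5 < v_6. Listing each simplex with vertices in this order, K has dimension 3 with simplices:

  0-simplices (7): [v_0], [v_1], [v_2], [v_3], [v_4], [v_5], [v_6]
  1-simplices (11): [v_0,v_1], [v_0,v_2], [v_0,v_4], [v_0,v_5], [v_1,v_6], [v_2,v_4], [v_2,v_5], [v_2,v_6], [v_3,v_5], [v_4,v_5], [v_4,v_6]
  2-simplices (5): [v_0,v_2,v_4], [v_0,v_2,v_5], [v_0,v_4,v_5], [v_2,v_4,v_5], [v_2,v_4,v_6]
  3-simplices (1): [v_0,v_2,v_4,v_5]

Hence C_0 ≅ Z^7, C_1 ≅ Z^11, C_2 ≅ Z^5, C_3 ≅ Z^1.

∂_1: C_1 → C_0 sends each edge [p,q] (with p < q) to q − p.
The resulting 7×11 matrix has rank 6, and its Smith normal form has invariant factors (1,1,1,1,1,1).

The boundary map ∂_2: C_2 → C_1 acts by ∂[p,q,r] = [q,r] − [p,r] + [p,q]. For instance
  ∂[v_0,v_2,v_4] = [v_2,v_4] − [v_0,v_4] + [v_0,v_2],
  ∂[v_0,v_2,v_5] = [v_2,v_5] − [v_0,v_5] + [v_0,v_2].
This gives a 11×5 integer matrix of rank 4; reducing to Smith normal form yields diagonal entries (1,1,1,1).

The boundary map ∂_3: C_3 → C_2 sends each 3-simplex σ to the alternating sum Σ_i (−1)^i (σ with its i-th vertex removed). For instance
  ∂[v_0,v_2,v_4,v_5] = [v_2,v_4,v_5] − [v_0,v_4,v_5] + [v_0,v_2,v_5] − [v_0,v_2,v_4].
The resulting 5×1 matrix has rank 1, and its Smith normal form has invariant factors (1).

From H_k ≅ ker(∂_k) / im(∂_{k+1}) we obtain:

  H_0: rank C_0 − rank ∂_1 = 7 − 6 = 1, and the invariant factors of ∂_1 are all 1, so H_0 = Z.
  H_1: rank ker ∂_1 − rank ∂_2 = (11 − 6) − 4 = 1, and the invariant factors of ∂_2 are all 1, so H_1 = Z.
  H_2: rank ker ∂_2 − rank ∂_3 = (5 − 4) − 1 = 0, and the invariant factors of ∂_3 are all 1, so H_2 = 0.
  H_3: rank ker ∂_3 − rank ∂_4 = (1 − 1) − 0 = 0, and there is no ∂_4, so H_3 = 0.

H_0 = Z,  H_1 = Z,  H_2 = 0,  H_3 = 0.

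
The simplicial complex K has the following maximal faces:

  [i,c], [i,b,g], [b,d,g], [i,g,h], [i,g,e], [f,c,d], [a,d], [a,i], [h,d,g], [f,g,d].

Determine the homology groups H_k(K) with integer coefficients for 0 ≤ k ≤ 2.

Take the total order a < b < c < d < e < f < g < h < i on the vertex set. Then K (dimension 2) consists of the simplices:

  0-simplices (9): a, b, c, d, e, f, g, h, i
  1-simplices (17): ad, ai, bd, bg, bi, cd, cf, ci, df, dg, dh, eg, ei, fg, gh, gi, hi
  2-simplices (7): bdg, bgi, cdf, dfg, dgh, egi, ghi

Hence C_0 ≅ Z^9, C_1 ≅ Z^17, C_2 ≅ Z^7.

Boundary ∂_1: C_1 → C_0 is given by ∂[p,q] = [q] − [p]. For instance
  ∂bg = g − b.
The resulting 9×17 matrix has rank 8, and its Smith normal form has invariant factors (1,1,1,1,1,1,1,1).

The boundary map ∂_2: C_2 → C_1 sends each 2-simplex [p,q,r] to [q,r] − [p,r] + [p,q]. For instance
  ∂bgi = gi − bi + bg,
  ∂cdf = df − cf + cd.
The resulting 17×7 matrix has rank 7, and its Smith normal form has invariant factors (1,1,1,1,1,1,1).

Reading off H_k = ker ∂_k / im ∂_{k+1}:

  H_0: rank C_0 − rank ∂_1 = 9 − 8 = 1, and the invariant factors of ∂_1 are all 1, so H_0 = Z.
  H_1: rank ker ∂_1 − rank ∂_2 = (17 − 8) − 7 = 2, and the invariant factors of ∂_2 are all 1, so H_1 = Z^2.
  H_2: rank ker ∂_2 − rank ∂_3 = (7 − 7) − 0 = 0, and there is no ∂_3, so H_2 = 0.

H_0 ≅ Z,  H_1 ≅ Z^2,  H_2 = 0.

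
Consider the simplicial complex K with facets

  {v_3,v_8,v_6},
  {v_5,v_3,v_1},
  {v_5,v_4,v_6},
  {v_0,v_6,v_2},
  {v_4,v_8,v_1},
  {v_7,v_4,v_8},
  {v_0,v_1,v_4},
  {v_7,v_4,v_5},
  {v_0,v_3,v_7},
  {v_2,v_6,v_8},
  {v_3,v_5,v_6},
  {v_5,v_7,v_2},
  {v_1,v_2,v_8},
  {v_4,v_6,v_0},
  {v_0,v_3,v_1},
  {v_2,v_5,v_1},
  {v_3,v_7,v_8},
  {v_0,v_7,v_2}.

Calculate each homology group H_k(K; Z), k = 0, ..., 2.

H_0 = Z,  H_1 = Z^2,  H_2 = Z.

K has 9 vertices, 27 edges, 18 triangles.
rank ∂_0 = 0, rank ∂_1 = 8 ⇒ b_0 = 9 − 0 − 8 = 1; all invariant factors of ∂_1 are 1 so no torsion. So H_0 = Z.
rank ∂_1 = 8, rank ∂_2 = 17 ⇒ b_1 = 27 − 8 − 17 = 2; all invariant factors of ∂_2 are 1 so no torsion. So H_1 = Z^2.
rank ∂_2 = 17, rank ∂_3 = 0 ⇒ b_2 = 18 − 17 − 0 = 1. So H_2 = Z.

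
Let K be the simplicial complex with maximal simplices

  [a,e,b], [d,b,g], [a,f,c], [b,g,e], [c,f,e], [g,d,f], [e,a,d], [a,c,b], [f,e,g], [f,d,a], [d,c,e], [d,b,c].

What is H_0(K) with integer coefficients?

H_0 = Z.

Order the vertices as a < b < c < d < e < f < g. Listing each simplex with vertices in this order, K has dimension 2 with simplices:

  0-simplices (7): a, b, c, d, e, f, g
  1-simplices (18): ab, ac, ad, ae, af, bc, bd, be, bg, cd, ce, cf, de, df, dg, ef, eg, fg
  2-simplices (12): abc, abe, acf, ade, adf, bcd, bdg, beg, cde, cef, dfg, efg

Hence C_0 ≅ Z^7, C_1 ≅ Z^18, C_2 ≅ Z^12.

The boundary map ∂_1: C_1 → C_0 sends each edge [p,q] (with p < q) to q − p. For instance
  ∂bg = g − b.
This gives a 7×18 integer matrix of rank 6; reducing to Smith normal form yields diagonal entries (1,1,1,1,1,1).

∂_2: C_2 → C_1 sends each 2-simplex [p,q,r] to [q,r] − [p,r] + [p,q]. For instance
  ∂efg = fg − eg + ef,
  ∂adf = df − af + ad.
This gives a 18×12 integer matrix of rank 12; reducing to Smith normal form yields diagonal entries (1,1,1,1,1,1,1,1,1,1,1,2).

Reading off H_k = ker ∂_k / im ∂_{k+1}:

  H_0: rank C_0 − rank ∂_1 = 7 − 6 = 1, and the invariant factors of ∂_1 are all 1, so H_0 ≅ Z.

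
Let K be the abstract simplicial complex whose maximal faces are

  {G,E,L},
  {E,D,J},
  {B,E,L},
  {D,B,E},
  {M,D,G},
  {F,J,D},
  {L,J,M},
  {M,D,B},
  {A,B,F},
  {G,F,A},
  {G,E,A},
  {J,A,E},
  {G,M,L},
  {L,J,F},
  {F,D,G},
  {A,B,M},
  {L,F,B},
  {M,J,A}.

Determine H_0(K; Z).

H_0 ≅ Z.

K has 9 vertices, 27 edges, 18 triangles.
rank ∂_0 = 0, rank ∂_1 = 8 ⇒ b_0 = 9 − 0 − 8 = 1; all invariant factors of ∂_1 are 1 so no torsion. So H_0 = Z.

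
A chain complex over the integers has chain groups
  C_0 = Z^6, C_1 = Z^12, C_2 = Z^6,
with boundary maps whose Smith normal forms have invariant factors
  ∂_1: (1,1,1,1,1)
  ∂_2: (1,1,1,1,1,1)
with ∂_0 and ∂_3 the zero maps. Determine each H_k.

H_0: b_0 = 6 − 0 − 5 = 1; torsion from ∂_1 factors > 1: none. So H_0 ≅ Z.
H_1: b_1 = 12 − 5 − 6 = 1; torsion from ∂_2 factors > 1: none. So H_1 ≅ Z.
H_2: b_2 = 6 − 6 − 0 = 0; torsion from ∂_3 factors > 1: none. So H_2 ≅ 0.

H_0 ≅ Z,  H_1 ≅ Z,  H_2 = 0.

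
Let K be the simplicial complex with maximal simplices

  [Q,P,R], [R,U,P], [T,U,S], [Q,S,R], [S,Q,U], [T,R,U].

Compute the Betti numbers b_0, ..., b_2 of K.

b_0 = 1, b_1 = 1, b_2 = 0.

Take the total order P < Q < R < S < T < U on the vertex set. Then K (dimension 2) consists of the simplices:

  0-simplices (6): P, Q, R, S, T, U
  1-simplices (12): PQ, PR, PU, QR, QS, QU, RS, RT, RU, ST, SU, TU
  2-simplices (6): PQR, PRU, QRS, QSU, RTU, STU

giving chain groups C_0 ≅ Z^6, C_1 ≅ Z^12, C_2 ≅ Z^6.

Boundary ∂_1: C_1 → C_0 maps an edge to its endpoints' difference, ∂[p,q] = q − p.
The resulting 6×12 matrix has rank 5, and its Smith normal form has invariant factors (1,1,1,1,1).

Boundary ∂_2: C_2 → C_1 sends each 2-simplex [p,q,r] to [q,r] − [p,r] + [p,q]. For instance
  ∂PQR = QR − PR + PQ,
  ∂STU = TU − SU + ST.
As a 12×6 matrix over Z this has rank 6, with invariant factors (1,1,1,1,1,1).

Reading off H_k = ker ∂_k / im ∂_{k+1}:

  H_0: rank C_0 − rank ∂_1 = 6 − 5 = 1, and the invariant factors of ∂_1 are all 1, so H_0 ≅ Z.
  H_1: rank ker ∂_1 − rank ∂_2 = (12 − 5) − 6 = 1, and the invariant factors of ∂_2 are all 1, so H_1 ≅ Z.
  H_2: rank ker ∂_2 − rank ∂_3 = (6 − 6) − 0 = 0, and there is no ∂_3, so H_2 ≅ 0.

As a check, the Euler characteristic is 6 − 12 + 6 = 0, which agrees with 1 − 1 + 0 = 0.

Hence the Betti numbers are b_0 = 1, b_1 = 1, b_2 = 0.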